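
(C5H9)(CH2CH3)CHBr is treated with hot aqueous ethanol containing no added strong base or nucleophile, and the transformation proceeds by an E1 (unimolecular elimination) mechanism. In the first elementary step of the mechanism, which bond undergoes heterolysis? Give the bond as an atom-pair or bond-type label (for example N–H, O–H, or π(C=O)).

Step 1: The C–Br bond breaks with both electrons going to the bromide; Br⁻ leaves and a secondary carbocation remains.
The bond broken in this step is the C–Br bond.

C–Br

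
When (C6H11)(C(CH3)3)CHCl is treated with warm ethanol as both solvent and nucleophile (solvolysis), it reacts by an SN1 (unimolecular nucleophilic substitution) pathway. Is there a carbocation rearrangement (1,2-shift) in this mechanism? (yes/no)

The first-formed carbocation is secondary.
The adjacent cyclohexyl carbon already bears 2 other carbon substituents and has a hydrogen to migrate; after a 1,2-hydride shift from that carbon the positive charge sits on a tertiary centre.
Tertiary is more stable than secondary, so the shift occurs.

yes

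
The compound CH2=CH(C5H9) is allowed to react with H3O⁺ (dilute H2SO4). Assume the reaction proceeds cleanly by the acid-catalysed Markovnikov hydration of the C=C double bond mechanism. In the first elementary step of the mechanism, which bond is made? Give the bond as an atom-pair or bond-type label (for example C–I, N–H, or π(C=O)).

C–H

Step 1: Protonation of the alkene by H3O⁺: the π bond acts as the nucleophile and picks up H⁺, giving the more stable (Markovnikov) secondary carbocation. H2O is released.
The bond formed in this step is the C–H bond.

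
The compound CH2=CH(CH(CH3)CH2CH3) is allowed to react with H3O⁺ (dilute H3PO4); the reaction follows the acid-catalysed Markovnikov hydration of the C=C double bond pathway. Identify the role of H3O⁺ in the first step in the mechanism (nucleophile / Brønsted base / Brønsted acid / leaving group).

Step 1: Protonation of the alkene by H3O⁺: the π bond acts as the nucleophile and picks up H⁺, giving the more stable (Markovnikov) secondary carbocation. H2O is released.
H3O⁺ in the first step donates a proton in a proton-transfer step — a Brønsted acid.

Brønsted acid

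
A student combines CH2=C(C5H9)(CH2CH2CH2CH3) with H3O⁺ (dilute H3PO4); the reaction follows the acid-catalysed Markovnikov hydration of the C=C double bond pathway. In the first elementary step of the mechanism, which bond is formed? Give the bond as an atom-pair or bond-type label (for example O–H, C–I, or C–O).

C–H

Step 1: Protonation of the alkene by H3O⁺: the π bond acts as the nucleophile and picks up H⁺, giving the more stable (Markovnikov) tertiary carbocation. H2O is released.
The bond formed in this step is the C–H bond.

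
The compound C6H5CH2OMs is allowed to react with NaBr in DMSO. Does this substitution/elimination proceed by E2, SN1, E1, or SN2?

SN2

Conditions: a primary substrate with a strong nucleophile in the polar aprotic solvent DMSO.
These conditions are the textbook signature of the SN2 pathway.
An unhindered substrate with a strong nucleophile in a polar aprotic solvent favours one-step backside displacement.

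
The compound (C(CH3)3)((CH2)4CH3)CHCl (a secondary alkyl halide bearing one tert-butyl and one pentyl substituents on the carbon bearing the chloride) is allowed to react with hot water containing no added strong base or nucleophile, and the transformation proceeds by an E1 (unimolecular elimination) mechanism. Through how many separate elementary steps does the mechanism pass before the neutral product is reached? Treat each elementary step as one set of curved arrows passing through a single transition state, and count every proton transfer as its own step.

3

Step 1: Ionisation: the C–Cl σ-bond cleaves heterolytically; both bonding electrons depart with Cl⁻, leaving a secondary carbocation at the α-carbon.
Step 2: A methyl group with its bonding pair migrates from the adjacent tert-butyl carbon to the cationic centre — a 1,2-methyl shift — upgrading the secondary cation to a tertiary one.
Step 3: Loss of a β-proton to a water molecule of the solvent: the C–H bonding pair collapses toward the cationic carbon to form the C=C π bond, yielding the alkene.
Total: 3 elementary steps.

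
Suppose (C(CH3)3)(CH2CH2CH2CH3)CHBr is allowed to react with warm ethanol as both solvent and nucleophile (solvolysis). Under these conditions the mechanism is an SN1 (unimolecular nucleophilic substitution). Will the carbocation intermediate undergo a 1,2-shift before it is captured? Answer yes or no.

The first-formed carbocation is secondary.
The adjacent tert-butyl carbon has no hydrogen but bears methyl groups; migration of one methyl with its bonding pair (a 1,2-methyl shift) places the charge on a tertiary centre.
Tertiary is more stable than secondary, so the shift occurs.

yes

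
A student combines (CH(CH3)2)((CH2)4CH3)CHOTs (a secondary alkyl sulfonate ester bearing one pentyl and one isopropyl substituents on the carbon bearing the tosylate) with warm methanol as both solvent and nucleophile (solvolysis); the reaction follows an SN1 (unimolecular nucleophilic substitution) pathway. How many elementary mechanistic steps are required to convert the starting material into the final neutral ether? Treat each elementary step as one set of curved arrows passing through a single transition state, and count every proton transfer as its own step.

Step 1: Ionisation: the C–O σ-bond cleaves heterolytically; both bonding electrons depart with TsO⁻, leaving a secondary carbocation at the α-carbon.
Step 2: A hydride (H with its bonding pair) migrates from the adjacent isopropyl carbon to the cationic centre — a 1,2-hydride shift — upgrading the secondary cation to a tertiary one.
Step 3: A lone pair on the oxygen of CH3OH attacks the carbocation, forming a new C–O σ-bond and an oxonium ion.
Step 4: Proton transfer from the O–H of the oxonium ion to a solvent molecule delivers the neutral ether.
Total: 4 elementary steps.

4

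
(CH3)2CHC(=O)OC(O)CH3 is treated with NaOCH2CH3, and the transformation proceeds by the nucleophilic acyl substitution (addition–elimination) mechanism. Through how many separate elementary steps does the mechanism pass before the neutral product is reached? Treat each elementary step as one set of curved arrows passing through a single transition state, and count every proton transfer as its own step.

Step 1: CH3CH2O⁻ adds to the carbonyl carbon; the C=O π electrons shift onto oxygen and a tetrahedral alkoxide intermediate forms.
Step 2: Elimination step: re-formation of the carbonyl π bond drives out CH3CO2⁻, giving the new acyl compound.
Total: 2 elementary steps.

2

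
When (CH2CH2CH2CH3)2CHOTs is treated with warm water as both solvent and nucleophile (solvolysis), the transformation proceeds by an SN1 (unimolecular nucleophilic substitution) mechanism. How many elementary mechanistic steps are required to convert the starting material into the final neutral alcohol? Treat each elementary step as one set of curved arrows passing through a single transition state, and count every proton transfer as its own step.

3

Step 1: Ionisation: the C–O σ-bond cleaves heterolytically; both bonding electrons depart with TsO⁻, leaving a secondary carbocation at the α-carbon.
(No 1,2-shift: no single shift to an adjacent carbon would give a more stable cation.)
Step 2: A lone pair on the oxygen of H2O attacks the carbocation, forming a new C–O σ-bond and an oxonium ion.
Step 3: Proton transfer from the O–H of the oxonium ion to a solvent molecule delivers the neutral alcohol.
Total: 3 elementary steps.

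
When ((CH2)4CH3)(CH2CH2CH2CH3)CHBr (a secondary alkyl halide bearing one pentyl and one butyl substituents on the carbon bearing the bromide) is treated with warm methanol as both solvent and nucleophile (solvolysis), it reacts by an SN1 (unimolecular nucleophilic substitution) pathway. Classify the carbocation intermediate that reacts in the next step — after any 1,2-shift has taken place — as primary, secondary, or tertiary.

secondary

Step 1: The C–Br bond breaks with both electrons going to the bromide; Br⁻ leaves and a secondary carbocation remains.
No single 1,2-shift to an adjacent carbon would give a more-substituted cation, so no rearrangement occurs.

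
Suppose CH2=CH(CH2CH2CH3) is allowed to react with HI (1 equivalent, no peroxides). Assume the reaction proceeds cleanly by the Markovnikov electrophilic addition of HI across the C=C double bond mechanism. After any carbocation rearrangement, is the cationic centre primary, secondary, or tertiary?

Step 1: Protonation of the alkene by HI: the π bond acts as the nucleophile and picks up H⁺, giving the more stable (Markovnikov) secondary carbocation. The H–I bond breaks heterolytically, releasing I⁻.
No single 1,2-shift to an adjacent carbon would give a more-substituted cation, so no rearrangement occurs.

secondary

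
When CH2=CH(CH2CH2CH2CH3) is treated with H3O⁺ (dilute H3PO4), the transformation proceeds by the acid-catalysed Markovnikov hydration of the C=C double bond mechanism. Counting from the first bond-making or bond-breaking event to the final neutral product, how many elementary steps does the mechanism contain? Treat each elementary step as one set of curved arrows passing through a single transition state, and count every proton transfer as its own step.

Step 1: The π electrons of the C=C bond attack a proton of H3O⁺; Markovnikov addition places the new C–H on the less-substituted alkene carbon, so the positive charge ends up on the more-substituted carbon — a secondary carbocation. H2O is released.
(No 1,2-shift: no single shift to an adjacent carbon would give a more stable cation.)
Step 2: A lone pair on the oxygen of H2O attacks the carbocation, forming a C–O bond and an oxonium ion (a protonated alcohol).
Step 3: Proton transfer from the O–H of the oxonium ion to H2O completes the catalytic cycle and yields the alcohol.
Total: 3 elementary steps.

3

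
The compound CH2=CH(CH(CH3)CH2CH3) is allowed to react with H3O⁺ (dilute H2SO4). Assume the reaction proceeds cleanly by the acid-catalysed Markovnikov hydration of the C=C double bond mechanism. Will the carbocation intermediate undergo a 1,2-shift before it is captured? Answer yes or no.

yes

The first-formed carbocation is secondary.
The adjacent sec-butyl carbon already bears 2 other carbon substituents and has a hydrogen to migrate; after a 1,2-hydride shift from that carbon the positive charge sits on a tertiary centre.
Tertiary is more stable than secondary, so the shift occurs.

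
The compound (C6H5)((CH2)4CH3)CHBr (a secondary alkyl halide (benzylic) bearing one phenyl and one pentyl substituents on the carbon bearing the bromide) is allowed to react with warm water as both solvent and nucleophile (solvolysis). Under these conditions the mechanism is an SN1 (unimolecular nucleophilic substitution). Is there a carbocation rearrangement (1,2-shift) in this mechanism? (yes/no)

no

The first-formed carbocation is secondary.
No single 1,2-shift to an adjacent carbon would produce a more-substituted cation than the one already present, so no rearrangement occurs.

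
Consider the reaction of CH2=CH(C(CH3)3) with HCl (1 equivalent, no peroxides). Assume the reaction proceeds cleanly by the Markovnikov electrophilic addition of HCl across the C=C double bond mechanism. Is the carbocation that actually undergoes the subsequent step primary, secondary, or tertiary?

tertiary

Step 1: The π electrons of the C=C bond attack a proton of HCl; Markovnikov addition places the new C–H on the less-substituted alkene carbon, so the positive charge ends up on the more-substituted carbon — a secondary carbocation. The H–Cl bond breaks heterolytically, releasing Cl⁻.
Step 2: A methyl group with its bonding pair migrates from the adjacent tert-butyl carbon to the cationic centre — a 1,2-methyl shift — upgrading the secondary cation to a tertiary one.
The cation rearranges from secondary to tertiary via a 1,2-methyl shift from the adjacent tert-butyl carbon; the tertiary cation is what reacts next.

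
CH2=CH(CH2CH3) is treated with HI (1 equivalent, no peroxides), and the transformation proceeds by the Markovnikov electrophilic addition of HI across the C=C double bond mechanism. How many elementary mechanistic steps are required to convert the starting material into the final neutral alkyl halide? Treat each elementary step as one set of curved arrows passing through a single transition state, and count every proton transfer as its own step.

2

Step 1: Protonation of the alkene by HI: the π bond acts as the nucleophile and picks up H⁺, giving the more stable (Markovnikov) secondary carbocation. The H–I bond breaks heterolytically, releasing I⁻.
(No 1,2-shift: no single shift to an adjacent carbon would give a more stable cation.)
Step 2: Nucleophilic attack by I⁻ on the carbocation completes the addition, giving R–I.
Total: 2 elementary steps.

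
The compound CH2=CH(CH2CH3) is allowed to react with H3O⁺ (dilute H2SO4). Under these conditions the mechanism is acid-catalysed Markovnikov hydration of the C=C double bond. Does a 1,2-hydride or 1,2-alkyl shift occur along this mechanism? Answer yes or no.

no

The first-formed carbocation is secondary.
No single 1,2-shift to an adjacent carbon would produce a more-substituted cation than the one already present, so no rearrangement occurs.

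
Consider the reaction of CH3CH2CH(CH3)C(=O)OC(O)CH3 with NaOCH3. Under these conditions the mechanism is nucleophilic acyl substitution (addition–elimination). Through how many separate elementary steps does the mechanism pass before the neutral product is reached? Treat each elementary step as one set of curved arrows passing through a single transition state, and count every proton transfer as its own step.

Step 1: CH3O⁻ adds to the carbonyl carbon; the C=O π electrons shift onto oxygen and a tetrahedral alkoxide intermediate forms.
Step 2: An oxygen lone pair re-forms the C=O π bond as the C–O σ-bond breaks; CH3CO2⁻ is expelled.
Total: 2 elementary steps.

2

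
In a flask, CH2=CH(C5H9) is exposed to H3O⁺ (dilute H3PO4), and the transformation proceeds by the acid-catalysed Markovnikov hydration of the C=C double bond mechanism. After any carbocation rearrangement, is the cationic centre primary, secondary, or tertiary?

tertiary

Step 1: The π electrons of the C=C bond attack a proton of H3O⁺; Markovnikov addition places the new C–H on the less-substituted alkene carbon, so the positive charge ends up on the more-substituted carbon — a secondary carbocation. H2O is released.
Step 2: A 1,2-hydride shift from the adjacent cyclopentyl carbon moves the positive charge from the secondary centre to an adjacent carbon, generating a more stable tertiary carbocation.
The cation rearranges from secondary to tertiary via a 1,2-hydride shift from the adjacent cyclopentyl carbon; the tertiary cation is what reacts next.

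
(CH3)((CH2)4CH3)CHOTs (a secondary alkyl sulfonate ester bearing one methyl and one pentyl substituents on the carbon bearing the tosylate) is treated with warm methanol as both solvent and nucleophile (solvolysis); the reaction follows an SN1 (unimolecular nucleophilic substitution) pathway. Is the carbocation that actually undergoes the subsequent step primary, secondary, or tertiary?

secondary

Step 1: The C–O bond breaks with both electrons going to the tosylate; TsO⁻ leaves and a secondary carbocation remains.
No single 1,2-shift to an adjacent carbon would give a more-substituted cation, so no rearrangement occurs.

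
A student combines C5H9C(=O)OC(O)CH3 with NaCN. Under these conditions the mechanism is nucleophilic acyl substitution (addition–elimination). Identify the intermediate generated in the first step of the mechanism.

Step 1: CN⁻ adds to the carbonyl carbon; the C=O π electrons shift onto oxygen and a tetrahedral alkoxide intermediate forms.
After step 1 the species present is a tetrahedral intermediate.

tetrahedral intermediate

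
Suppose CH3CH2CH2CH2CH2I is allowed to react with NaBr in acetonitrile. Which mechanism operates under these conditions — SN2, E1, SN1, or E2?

SN2

Conditions: a primary substrate with a strong nucleophile in the polar aprotic solvent acetonitrile.
These conditions are the textbook signature of the SN2 pathway.
An unhindered substrate with a strong nucleophile in a polar aprotic solvent favours one-step backside displacement.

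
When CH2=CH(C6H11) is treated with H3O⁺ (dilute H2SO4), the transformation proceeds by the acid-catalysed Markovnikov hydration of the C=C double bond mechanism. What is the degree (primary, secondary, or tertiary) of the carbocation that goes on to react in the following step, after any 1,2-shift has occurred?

tertiary

Step 1: The π electrons of the C=C bond attack a proton of H3O⁺; Markovnikov addition places the new C–H on the less-substituted alkene carbon, so the positive charge ends up on the more-substituted carbon — a secondary carbocation. H2O is released.
Step 2: A hydride (H with its bonding pair) migrates from the adjacent cyclohexyl carbon to the cationic centre — a 1,2-hydride shift — upgrading the secondary cation to a tertiary one.
The cation rearranges from secondary to tertiary via a 1,2-hydride shift from the adjacent cyclohexyl carbon; the tertiary cation is what reacts next.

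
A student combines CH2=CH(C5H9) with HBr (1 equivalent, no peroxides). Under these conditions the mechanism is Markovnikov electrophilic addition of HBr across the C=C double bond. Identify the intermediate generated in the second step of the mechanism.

tertiary carbocation

Step 1: The π electrons of the C=C bond attack a proton of HBr; Markovnikov addition places the new C–H on the less-substituted alkene carbon, so the positive charge ends up on the more-substituted carbon — a secondary carbocation. The H–Br bond breaks heterolytically, releasing Br⁻.
Step 2: Carbocation rearrangement: a 1,2-hydride shift from the adjacent cyclopentyl carbon converts the initially-formed secondary cation into the more stable tertiary cation.
After step 2 the species present is a tertiary carbocation.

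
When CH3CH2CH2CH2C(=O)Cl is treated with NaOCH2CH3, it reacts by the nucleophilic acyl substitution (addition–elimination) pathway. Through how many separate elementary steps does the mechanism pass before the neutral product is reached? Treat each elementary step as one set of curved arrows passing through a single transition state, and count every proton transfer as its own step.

Step 1: A lone pair on the O of CH3CH2O⁻ attacks the electrophilic acyl carbon; the π(C=O) electrons move onto oxygen, giving a tetrahedral intermediate.
Step 2: An oxygen lone pair re-forms the C=O π bond as the C–Cl σ-bond breaks; Cl⁻ is expelled.
Total: 2 elementary steps.

2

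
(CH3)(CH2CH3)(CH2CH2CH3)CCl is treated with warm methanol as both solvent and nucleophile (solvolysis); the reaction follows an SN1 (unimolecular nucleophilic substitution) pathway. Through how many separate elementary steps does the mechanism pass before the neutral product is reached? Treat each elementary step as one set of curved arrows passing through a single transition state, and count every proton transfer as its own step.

3

Step 1: Ionisation: the C–Cl σ-bond cleaves heterolytically; both bonding electrons depart with Cl⁻, leaving a tertiary carbocation at the α-carbon.
(No 1,2-shift: no single shift to an adjacent carbon would give a more stable cation.)
Step 2: CH3OH donates an oxygen lone pair into the empty p orbital of the cation, giving a protonated ether (an oxonium ion).
Step 3: Deprotonation of the oxonium oxygen by solvent methanol yields the neutral ether.
Total: 3 elementary steps.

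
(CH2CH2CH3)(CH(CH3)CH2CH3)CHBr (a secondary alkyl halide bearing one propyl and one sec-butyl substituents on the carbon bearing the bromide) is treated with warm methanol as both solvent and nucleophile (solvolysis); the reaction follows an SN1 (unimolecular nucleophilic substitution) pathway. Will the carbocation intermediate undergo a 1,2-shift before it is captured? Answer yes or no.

The first-formed carbocation is secondary.
The adjacent sec-butyl carbon already bears 2 other carbon substituents and has a hydrogen to migrate; after a 1,2-hydride shift from that carbon the positive charge sits on a tertiary centre.
Tertiary is more stable than secondary, so the shift occurs.

yes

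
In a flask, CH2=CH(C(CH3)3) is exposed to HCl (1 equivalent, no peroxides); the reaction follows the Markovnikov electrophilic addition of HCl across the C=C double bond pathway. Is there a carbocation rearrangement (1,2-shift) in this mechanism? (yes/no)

The first-formed carbocation is secondary.
The adjacent tert-butyl carbon has no hydrogen but bears methyl groups; migration of one methyl with its bonding pair (a 1,2-methyl shift) places the charge on a tertiary centre.
Tertiary is more stable than secondary, so the shift occurs.

yes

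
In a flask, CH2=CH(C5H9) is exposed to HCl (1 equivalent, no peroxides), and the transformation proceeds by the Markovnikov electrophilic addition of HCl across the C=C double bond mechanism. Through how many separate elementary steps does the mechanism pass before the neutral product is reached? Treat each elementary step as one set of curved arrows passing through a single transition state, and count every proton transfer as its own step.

Step 1: The π electrons of the C=C bond attack a proton of HCl; Markovnikov addition places the new C–H on the less-substituted alkene carbon, so the positive charge ends up on the more-substituted carbon — a secondary carbocation. The H–Cl bond breaks heterolytically, releasing Cl⁻.
Step 2: A hydride (H with its bonding pair) migrates from the adjacent cyclopentyl carbon to the cationic centre — a 1,2-hydride shift — upgrading the secondary cation to a tertiary one.
Step 3: Cl⁻ captures the cation: a lone pair on Cl⁻ fills the empty p orbital, producing the alkyl halide product.
Total: 3 elementary steps.

3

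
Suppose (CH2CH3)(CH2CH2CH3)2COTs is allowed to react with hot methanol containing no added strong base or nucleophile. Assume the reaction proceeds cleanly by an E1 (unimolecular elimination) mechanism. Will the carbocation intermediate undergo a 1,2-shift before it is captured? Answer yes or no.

The first-formed carbocation is tertiary.
No single 1,2-shift to an adjacent carbon would produce a more-substituted cation than the one already present, so no rearrangement occurs.

no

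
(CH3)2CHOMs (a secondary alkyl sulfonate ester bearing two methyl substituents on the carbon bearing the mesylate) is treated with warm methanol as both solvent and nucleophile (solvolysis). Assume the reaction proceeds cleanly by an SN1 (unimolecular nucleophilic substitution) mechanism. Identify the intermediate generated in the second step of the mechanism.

Step 1: Ionisation: the C–O σ-bond cleaves heterolytically; both bonding electrons depart with MsO⁻, leaving a secondary carbocation at the α-carbon.
Step 2: A lone pair on the oxygen of CH3OH attacks the carbocation, forming a new C–O σ-bond and an oxonium ion.
After step 2 the species present is an oxonium ion.

oxonium ion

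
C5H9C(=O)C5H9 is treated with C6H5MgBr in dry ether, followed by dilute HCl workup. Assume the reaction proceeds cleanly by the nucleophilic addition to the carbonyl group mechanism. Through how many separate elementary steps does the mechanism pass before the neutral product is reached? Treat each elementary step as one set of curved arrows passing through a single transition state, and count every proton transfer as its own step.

Step 1: A lone pair / filled orbital on the carbanion-like carbon of C6H5MgBr attacks the electrophilic carbonyl carbon; the π(C=O) electrons shift onto oxygen, producing a tetrahedral alkoxide intermediate.
Step 2: Protonation of the alkoxide by dilute HCl workup furnishes an alcohol.
Total: 2 elementary steps.

2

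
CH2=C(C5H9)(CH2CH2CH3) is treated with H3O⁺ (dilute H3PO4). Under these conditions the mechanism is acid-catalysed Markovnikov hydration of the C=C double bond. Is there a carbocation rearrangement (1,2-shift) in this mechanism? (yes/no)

The first-formed carbocation is tertiary.
No single 1,2-shift to an adjacent carbon would produce a more-substituted cation than the one already present, so no rearrangement occurs.

no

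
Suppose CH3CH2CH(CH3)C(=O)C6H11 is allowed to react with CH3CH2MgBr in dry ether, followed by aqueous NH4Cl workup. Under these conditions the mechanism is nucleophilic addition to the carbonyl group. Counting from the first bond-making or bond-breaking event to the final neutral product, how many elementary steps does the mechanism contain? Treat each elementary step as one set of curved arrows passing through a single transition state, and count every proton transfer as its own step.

2

Step 1: the carbanion-like carbon of CH3CH2MgBr attacks the sp² carbonyl carbon; the C=O π bond breaks and the electrons end up as a lone pair on the alkoxide oxygen of the tetrahedral intermediate.
Step 2: On aqueous NH4Cl workup the alkoxide oxygen is protonated, giving an alcohol.
Total: 2 elementary steps.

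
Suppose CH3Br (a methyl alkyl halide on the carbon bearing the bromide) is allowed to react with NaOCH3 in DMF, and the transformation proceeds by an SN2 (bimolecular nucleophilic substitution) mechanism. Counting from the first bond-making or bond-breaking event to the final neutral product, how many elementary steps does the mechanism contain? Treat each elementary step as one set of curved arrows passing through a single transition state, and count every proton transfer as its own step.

Step 1: The methoxide nucleophile donates a lone pair from O to the α-carbon in a backside attack; simultaneously the C–Br σ-bond breaks and both of its electrons leave with Br⁻. One concerted step with inversion of configuration.
Total: 1 elementary step.

1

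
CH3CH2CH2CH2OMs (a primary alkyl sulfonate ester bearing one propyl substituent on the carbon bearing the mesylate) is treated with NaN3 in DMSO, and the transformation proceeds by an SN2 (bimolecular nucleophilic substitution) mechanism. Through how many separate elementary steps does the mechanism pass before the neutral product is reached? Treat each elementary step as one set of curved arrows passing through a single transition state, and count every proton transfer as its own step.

Step 1: N3⁻ attacks the back face of the α-carbon while MsO⁻ departs with the C–O bonding pair — a single concerted displacement through a pentacoordinate transition state.
Total: 1 elementary step.

1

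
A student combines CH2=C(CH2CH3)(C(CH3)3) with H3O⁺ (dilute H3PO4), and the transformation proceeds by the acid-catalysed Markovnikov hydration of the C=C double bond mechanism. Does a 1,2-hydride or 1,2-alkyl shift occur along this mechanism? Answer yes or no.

The first-formed carbocation is tertiary.
No single 1,2-shift to an adjacent carbon would produce a more-substituted cation than the one already present, so no rearrangement occurs.

no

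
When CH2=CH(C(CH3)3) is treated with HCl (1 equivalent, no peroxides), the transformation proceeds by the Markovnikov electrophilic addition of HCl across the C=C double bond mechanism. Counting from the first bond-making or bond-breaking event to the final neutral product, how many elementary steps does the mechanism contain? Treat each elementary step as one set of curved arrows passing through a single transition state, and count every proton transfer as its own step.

3

Step 1: The π electrons of the C=C bond attack a proton of HCl; Markovnikov addition places the new C–H on the less-substituted alkene carbon, so the positive charge ends up on the more-substituted carbon — a secondary carbocation. The H–Cl bond breaks heterolytically, releasing Cl⁻.
Step 2: A methyl group with its bonding pair migrates from the adjacent tert-butyl carbon to the cationic centre — a 1,2-methyl shift — upgrading the secondary cation to a tertiary one.
Step 3: The Cl⁻ anion donates a lone pair to the carbocation, forming the new C–Cl σ-bond and giving the neutral alkyl halide.
Total: 3 elementary steps.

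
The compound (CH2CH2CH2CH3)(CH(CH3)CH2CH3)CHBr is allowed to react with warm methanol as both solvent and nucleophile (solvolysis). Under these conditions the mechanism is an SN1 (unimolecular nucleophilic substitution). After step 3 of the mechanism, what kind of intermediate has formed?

oxonium ion

Step 1: Unassisted departure of Br⁻ (taking the C–Br bonding pair) generates a secondary carbocation.
Step 2: A hydride (H with its bonding pair) migrates from the adjacent sec-butyl carbon to the cationic centre — a 1,2-hydride shift — upgrading the secondary cation to a tertiary one.
Step 3: Nucleophilic capture: the oxygen of CH3OH bonds to the cationic carbon, producing an oxonium-ion intermediate.
After step 3 the species present is an oxonium ion.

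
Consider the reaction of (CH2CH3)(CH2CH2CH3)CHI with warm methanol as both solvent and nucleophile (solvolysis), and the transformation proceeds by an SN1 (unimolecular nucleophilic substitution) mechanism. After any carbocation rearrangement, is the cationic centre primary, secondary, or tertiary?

secondary

Step 1: Unassisted departure of I⁻ (taking the C–I bonding pair) generates a secondary carbocation.
No single 1,2-shift to an adjacent carbon would give a more-substituted cation, so no rearrangement occurs.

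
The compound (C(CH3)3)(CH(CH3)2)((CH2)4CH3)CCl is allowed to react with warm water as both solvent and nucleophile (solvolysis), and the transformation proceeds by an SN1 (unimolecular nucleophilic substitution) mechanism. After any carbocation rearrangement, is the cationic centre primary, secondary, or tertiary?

tertiary

Step 1: Unassisted departure of Cl⁻ (taking the C–Cl bonding pair) generates a tertiary carbocation.
No single 1,2-shift to an adjacent carbon would give a more-substituted cation, so no rearrangement occurs.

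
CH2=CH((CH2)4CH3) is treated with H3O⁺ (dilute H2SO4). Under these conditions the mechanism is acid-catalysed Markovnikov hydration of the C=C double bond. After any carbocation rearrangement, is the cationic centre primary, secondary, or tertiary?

Step 1: Protonation of the alkene by H3O⁺: the π bond acts as the nucleophile and picks up H⁺, giving the more stable (Markovnikov) secondary carbocation. H2O is released.
No single 1,2-shift to an adjacent carbon would give a more-substituted cation, so no rearrangement occurs.

secondary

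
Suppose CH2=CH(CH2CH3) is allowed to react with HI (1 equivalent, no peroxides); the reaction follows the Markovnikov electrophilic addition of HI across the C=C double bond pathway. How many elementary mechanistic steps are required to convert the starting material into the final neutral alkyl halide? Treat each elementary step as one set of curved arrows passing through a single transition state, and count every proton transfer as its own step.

2

Step 1: Electrophilic addition begins with the π(C=C) electrons forming a bond to the proton of HI. Following Markovnikov's rule, the resulting cation is secondary. The H–I bond breaks heterolytically, releasing I⁻.
(No 1,2-shift: no single shift to an adjacent carbon would give a more stable cation.)
Step 2: Nucleophilic attack by I⁻ on the carbocation completes the addition, giving R–I.
Total: 2 elementary steps.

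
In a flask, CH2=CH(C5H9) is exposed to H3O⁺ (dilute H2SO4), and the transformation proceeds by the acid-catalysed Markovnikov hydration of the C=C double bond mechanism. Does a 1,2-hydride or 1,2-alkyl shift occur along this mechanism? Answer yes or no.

yes

The first-formed carbocation is secondary.
The adjacent cyclopentyl carbon already bears 2 other carbon substituents and has a hydrogen to migrate; after a 1,2-hydride shift from that carbon the positive charge sits on a tertiary centre.
Tertiary is more stable than secondary, so the shift occurs.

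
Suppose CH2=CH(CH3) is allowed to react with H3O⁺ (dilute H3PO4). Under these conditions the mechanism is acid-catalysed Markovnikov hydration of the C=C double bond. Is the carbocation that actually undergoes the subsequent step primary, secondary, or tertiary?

secondary

Step 1: The π electrons of the C=C bond attack a proton of H3O⁺; Markovnikov addition places the new C–H on the less-substituted alkene carbon, so the positive charge ends up on the more-substituted carbon — a secondary carbocation. H2O is released.
No single 1,2-shift to an adjacent carbon would give a more-substituted cation, so no rearrangement occurs.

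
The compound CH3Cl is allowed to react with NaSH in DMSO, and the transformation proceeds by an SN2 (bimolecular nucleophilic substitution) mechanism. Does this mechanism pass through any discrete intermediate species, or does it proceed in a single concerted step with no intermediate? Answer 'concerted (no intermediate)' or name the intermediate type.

concerted (no intermediate)

Backside attack by HS⁻ on the carbon bearing the chloride: the new C–S bond forms as the C–Cl bond breaks, with Walden inversion at carbon.
All bond changes occur in one transition state; no discrete intermediate is formed.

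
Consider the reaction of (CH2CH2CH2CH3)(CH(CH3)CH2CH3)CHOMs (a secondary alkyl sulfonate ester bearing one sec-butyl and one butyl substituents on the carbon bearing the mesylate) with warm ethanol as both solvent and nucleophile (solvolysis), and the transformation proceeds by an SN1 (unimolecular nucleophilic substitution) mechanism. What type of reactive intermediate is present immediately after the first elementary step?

secondary carbocation

Step 1: The C–O bond breaks with both electrons going to the mesylate; MsO⁻ leaves and a secondary carbocation remains.
After step 1 the species present is a secondary carbocation.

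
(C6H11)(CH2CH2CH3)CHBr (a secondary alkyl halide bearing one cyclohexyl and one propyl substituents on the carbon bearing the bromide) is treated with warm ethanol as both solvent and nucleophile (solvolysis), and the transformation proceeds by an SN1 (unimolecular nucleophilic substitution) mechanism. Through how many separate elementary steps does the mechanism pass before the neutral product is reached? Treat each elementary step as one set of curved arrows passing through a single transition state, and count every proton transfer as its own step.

Step 1: The C–Br bond breaks with both electrons going to the bromide; Br⁻ leaves and a secondary carbocation remains.
Step 2: A hydride (H with its bonding pair) migrates from the adjacent cyclohexyl carbon to the cationic centre — a 1,2-hydride shift — upgrading the secondary cation to a tertiary one.
Step 3: A lone pair on the oxygen of CH3CH2OH attacks the carbocation, forming a new C–O σ-bond and an oxonium ion.
Step 4: Proton transfer from the O–H of the oxonium ion to a solvent molecule delivers the neutral ether.
Total: 4 elementary steps.

4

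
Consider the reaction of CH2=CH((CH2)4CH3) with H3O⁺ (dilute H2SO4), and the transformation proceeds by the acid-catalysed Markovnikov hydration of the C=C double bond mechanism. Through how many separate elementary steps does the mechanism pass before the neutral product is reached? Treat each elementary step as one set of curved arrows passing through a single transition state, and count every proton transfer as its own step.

3

Step 1: Electrophilic addition begins with the π(C=C) electrons forming a bond to the proton of H3O⁺. Following Markovnikov's rule, the resulting cation is secondary. H2O is released.
(No 1,2-shift: no single shift to an adjacent carbon would give a more stable cation.)
Step 2: Nucleophilic capture of the cation by H2O produces the protonated alcohol (an oxonium ion).
Step 3: Deprotonation of the oxonium ion by a water molecule delivers the neutral alcohol and regenerates the acid catalyst.
Total: 3 elementary steps.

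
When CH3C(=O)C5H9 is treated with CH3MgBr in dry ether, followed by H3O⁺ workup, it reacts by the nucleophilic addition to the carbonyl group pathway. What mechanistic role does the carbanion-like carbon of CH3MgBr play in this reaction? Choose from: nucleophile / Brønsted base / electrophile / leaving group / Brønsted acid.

nucleophile

Step 1: the carbanion-like carbon of CH3MgBr attacks the sp² carbonyl carbon; the C=O π bond breaks and the electrons end up as a lone pair on the alkoxide oxygen of the tetrahedral intermediate.
The carbanion-like carbon of CH3MgBr donates an electron pair to form a new σ-bond to carbon — it is the nucleophile.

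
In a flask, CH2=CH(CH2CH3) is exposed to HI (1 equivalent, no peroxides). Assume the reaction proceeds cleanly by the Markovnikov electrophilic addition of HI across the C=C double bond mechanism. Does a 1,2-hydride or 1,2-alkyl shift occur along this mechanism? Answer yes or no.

no

The first-formed carbocation is secondary.
No single 1,2-shift to an adjacent carbon would produce a more-substituted cation than the one already present, so no rearrangement occurs.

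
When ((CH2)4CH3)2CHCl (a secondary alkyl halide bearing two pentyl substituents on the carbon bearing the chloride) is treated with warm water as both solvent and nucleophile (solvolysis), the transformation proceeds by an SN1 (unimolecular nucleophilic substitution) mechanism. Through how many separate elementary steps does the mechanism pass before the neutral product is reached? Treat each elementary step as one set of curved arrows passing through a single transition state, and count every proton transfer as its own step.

3

Step 1: The C–Cl bond breaks with both electrons going to the chloride; Cl⁻ leaves and a secondary carbocation remains.
(No 1,2-shift: no single shift to an adjacent carbon would give a more stable cation.)
Step 2: H2O donates an oxygen lone pair into the empty p orbital of the cation, giving a protonated alcohol (an oxonium ion).
Step 3: Proton transfer from the O–H of the oxonium ion to a solvent molecule delivers the neutral alcohol.
Total: 3 elementary steps.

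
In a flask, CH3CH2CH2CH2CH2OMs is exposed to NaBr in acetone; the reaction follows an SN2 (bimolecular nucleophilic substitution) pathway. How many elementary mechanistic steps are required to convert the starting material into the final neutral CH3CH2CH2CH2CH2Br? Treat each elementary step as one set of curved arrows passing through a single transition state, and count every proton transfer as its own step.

1

Step 1: Backside attack by Br⁻ on the carbon bearing the mesylate: the new C–Br bond forms as the C–O bond breaks, with Walden inversion at carbon.
Total: 1 elementary step.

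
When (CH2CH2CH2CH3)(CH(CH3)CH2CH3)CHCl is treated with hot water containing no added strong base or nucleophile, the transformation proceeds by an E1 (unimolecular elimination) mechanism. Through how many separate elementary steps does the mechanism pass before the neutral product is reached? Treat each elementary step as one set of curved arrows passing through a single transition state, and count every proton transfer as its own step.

Step 1: The C–Cl bond breaks with both electrons going to the chloride; Cl⁻ leaves and a secondary carbocation remains.
Step 2: A 1,2-hydride shift from the adjacent sec-butyl carbon moves the positive charge from the secondary centre to an adjacent carbon, generating a more stable tertiary carbocation.
Step 3: A water molecule (solvent) deprotonates a β-carbon; as the C–H bond breaks, those electrons form the new alkene π bond.
Total: 3 elementary steps.

3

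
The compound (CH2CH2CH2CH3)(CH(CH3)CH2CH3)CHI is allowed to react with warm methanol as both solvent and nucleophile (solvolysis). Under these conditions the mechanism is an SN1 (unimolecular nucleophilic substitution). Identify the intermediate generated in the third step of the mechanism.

Step 1: The C–I bond breaks with both electrons going to the iodide; I⁻ leaves and a secondary carbocation remains.
Step 2: Carbocation rearrangement: a 1,2-hydride shift from the adjacent sec-butyl carbon converts the initially-formed secondary cation into the more stable tertiary cation.
Step 3: A lone pair on the oxygen of CH3OH attacks the carbocation, forming a new C–O σ-bond and an oxonium ion.
After step 3 the species present is an oxonium ion.

oxonium ion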